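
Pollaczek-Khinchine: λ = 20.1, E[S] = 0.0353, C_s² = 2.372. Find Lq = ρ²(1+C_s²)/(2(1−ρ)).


ρ = λ·E[S] = 20.1·0.0353 = 0.7095
Lq = ρ²(1+C_s²)/(2(1−ρ)) = 0.5034·(1+2.372)/(2·0.2905)
= 0.5034·3.3720/0.5809 = 2.92212

Final: 2.92212


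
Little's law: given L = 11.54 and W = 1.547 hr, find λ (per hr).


λ = L/W = 11.54/1.547 = 7.4596 /hr

Final: 7.4596 /hr


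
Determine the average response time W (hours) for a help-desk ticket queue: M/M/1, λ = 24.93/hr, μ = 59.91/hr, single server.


W = 1/(μ−λ) = 1/(59.91 − 24.93) = 1/34.98 = 0.02859 hr

Final: 0.02859 hr


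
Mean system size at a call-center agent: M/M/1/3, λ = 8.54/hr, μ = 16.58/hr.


ρ = 8.54/16.58 = 0.5151
L = ρ[1 − (K+1)ρ^K + Kρ^(K+1)] / [(1−ρ)(1−ρ^(K+1))]
Numerator: 0.5151·(1 − 4·0.136653 + 3·0.070387) = 0.342295
Denominator: (0.4849)·(0.929613) = 0.450789
L = 0.342295/0.450789 = 0.7593

Final: 0.7593


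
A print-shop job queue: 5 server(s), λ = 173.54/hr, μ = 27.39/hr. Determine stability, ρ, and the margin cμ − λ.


Total capacity cμ = 5·27.39 = 136.95/hr
ρ = λ/(cμ) = 173.54/136.95 = 1.2672
Stable ⇔ ρ < 1: NO
Spare capacity = cμ − λ = 136.95 − 173.54 = -36.59/hr

Final: ρ = 1.2672; unstable; margin = -36.59/hr


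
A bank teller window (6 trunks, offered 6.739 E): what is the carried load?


B(6,6.739) = 0.314756 (Erlang-B)
Carried load = a(1 − B) = 6.739·(1 − 0.314756) = 6.739·0.685244 = 4.6179 E

Final: 4.6179 Erlangs


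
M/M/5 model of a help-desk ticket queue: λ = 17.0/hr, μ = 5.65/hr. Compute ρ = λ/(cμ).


ρ = λ/(cμ) = 17.0/(5·5.65) = 17.0/28.25 = 0.6018

Final: 0.6018


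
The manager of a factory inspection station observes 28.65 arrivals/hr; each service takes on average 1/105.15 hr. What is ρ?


ρ = λ/μ = 28.65/105.15 = 0.2725

Final: 0.2725


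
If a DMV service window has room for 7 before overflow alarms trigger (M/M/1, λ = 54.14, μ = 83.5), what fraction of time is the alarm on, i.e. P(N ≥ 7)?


ρ = 54.14/83.5 = 0.6484
P(N ≥ n) = ρ^n = 0.6484^7 = 0.048175

Final: 0.048175


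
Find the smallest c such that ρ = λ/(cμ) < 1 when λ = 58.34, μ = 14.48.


Stability requires cμ > λ ⇔ c > λ/μ.
λ/μ = 58.34/14.48 = 4.0290
Minimum integer c = ⌊4.0290⌋ + 1 = 5
Check: 5·14.48 = 72.40 > 58.34, while 4·14.48 = 57.92 ≤ 58.34

Final: 5 servers


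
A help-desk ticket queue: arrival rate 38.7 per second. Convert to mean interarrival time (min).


Mean interarrival time = 1/λ = 1/38.7 second = 0.02584 second
In minutes: 0.02584 × 0.0166667 = 0.0004307 min

Final: 0.0004307 min


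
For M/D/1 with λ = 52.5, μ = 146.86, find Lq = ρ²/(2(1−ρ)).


ρ = 52.5/146.86 = 0.3575
M/D/1: Lq = ρ²/(2(1−ρ)) = 0.1278/(2·0.6425) = 0.09945

Final: 0.09945


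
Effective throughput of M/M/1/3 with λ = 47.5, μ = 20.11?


ρ = 2.3620; P_K = (1−ρ)ρ^3/(1−ρ^4) = 0.595772
λ_eff = λ(1 − P_K) = 47.5·(1 − 0.595772) = 47.5·0.404228 = 19.2008 /hr

Final: 19.2008 /hr


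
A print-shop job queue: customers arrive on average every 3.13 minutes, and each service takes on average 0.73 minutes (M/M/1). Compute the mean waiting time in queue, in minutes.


λ = 60/3.13 = 19.1693 /hr
μ = 60/0.73 = 82.1918 /hr
ρ = λ/μ = 19.1693/82.1918 = 0.2332
Wq = ρ/(μ−λ) = 0.2332/(82.1918−19.1693) = 0.003701 hr
In minutes: 0.003701·60 = 0.2220 min

Final: 0.2220 min


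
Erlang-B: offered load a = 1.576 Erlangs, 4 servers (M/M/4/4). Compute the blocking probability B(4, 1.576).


B(c,a) = (a^c/c!) / Σ_{k=0}^{c} a^k/k!
a^4/4! = 0.257048
Σ terms (k=0..4): 1.00000 + 1.57600 + 1.24189 + 0.65241 + 0.25705 = 4.727341
B = 0.257048/4.727341 = 0.054375

Final: 0.054375


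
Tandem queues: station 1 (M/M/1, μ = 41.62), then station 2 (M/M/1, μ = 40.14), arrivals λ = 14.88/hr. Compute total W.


Each node sees arrival rate λ = 14.88/hr (tandem ⇒ throughput preserved).
W₁ = 1/(μ₁−λ) = 1/(41.62−14.88) = 0.03740 hr
W₂ = 1/(μ₂−λ) = 1/(40.14−14.88) = 0.03959 hr
W_total = W₁ + W₂ = 0.03740 + 0.03959 = 0.07699 hr

Final: 0.07699 hr


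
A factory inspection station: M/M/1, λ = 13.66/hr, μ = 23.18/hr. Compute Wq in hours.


ρ = 13.66/23.18 = 0.5893
Wq = ρ/(μ−λ) = 0.5893/(23.18 − 13.66) = 0.5893/9.52 = 0.06190 hr

Final: 0.06190 hr


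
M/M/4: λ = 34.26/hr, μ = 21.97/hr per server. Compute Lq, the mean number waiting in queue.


a = λ/μ = 1.5594; ρ = a/4 = 0.3898
P₀ = 0.207853
Lq = P₀·a^c·ρ / (c!·(1−ρ)²) = 0.207853·5.91329·0.3898/(24·0.37228)
= 0.05363

Final: 0.05363


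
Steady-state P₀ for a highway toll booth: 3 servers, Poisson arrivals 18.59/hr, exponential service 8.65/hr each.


a = λ/μ = 18.59/8.65 = 2.1491; ρ = a/c = 0.7164
Σ_{k=0}^{2} a^k/k! (terms k=0..2) = 1.00000 + 2.14913 + 2.30939 = 5.45852
Tail: a^3/(3!(1−ρ)) = 9.92636/(6·0.2836) = 5.83308
P₀ = 1/(5.45852 + 5.83308) = 1/11.29160 = 0.088561

Final: 0.088561


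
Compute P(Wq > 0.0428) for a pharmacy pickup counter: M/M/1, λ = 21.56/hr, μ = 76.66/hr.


ρ = 21.56/76.66 = 0.2812
P(Wq > t) = ρ·e^{−(μ−λ)t} = 0.2812·e^{−2.3583}
= 0.2812·0.094583 = 0.026601

Final: 0.026601


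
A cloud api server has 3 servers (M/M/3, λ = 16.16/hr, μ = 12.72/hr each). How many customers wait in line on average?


a = λ/μ = 1.2704; ρ = a/3 = 0.4235
P₀ = 0.272462
Lq = P₀·a^c·ρ / (c!·(1−ρ)²) = 0.272462·2.05051·0.4235/(6·0.33238)
= 0.11864

Final: 0.11864


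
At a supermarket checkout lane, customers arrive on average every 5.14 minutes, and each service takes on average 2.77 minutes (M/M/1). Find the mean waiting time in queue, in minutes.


λ = 60/5.14 = 11.6732 /hr
μ = 60/2.77 = 21.6606 /hr
ρ = λ/μ = 11.6732/21.6606 = 0.5389
Wq = ρ/(μ−λ) = 0.5389/(21.6606−11.6732) = 0.05396 hr
In minutes: 0.05396·60 = 3.238 min

Final: 3.238 min


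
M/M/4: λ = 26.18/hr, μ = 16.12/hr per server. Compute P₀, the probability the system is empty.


a = λ/μ = 26.18/16.12 = 1.6241; ρ = a/c = 0.4060
Σ_{k=0}^{3} a^k/k! (terms k=0..3) = 1.00000 + 1.62407 + 1.31880 + 0.71394 = 4.65681
Tail: a^4/(4!(1−ρ)) = 6.95694/(24·0.5940) = 0.48802
P₀ = 1/(4.65681 + 0.48802) = 1/5.14483 = 0.194370

Final: 0.194370


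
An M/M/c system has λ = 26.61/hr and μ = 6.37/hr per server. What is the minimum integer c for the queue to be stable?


Stability requires cμ > λ ⇔ c > λ/μ.
λ/μ = 26.61/6.37 = 4.1774
Minimum integer c = ⌊4.1774⌋ + 1 = 5
Check: 5·6.37 = 31.85 > 26.61, while 4·6.37 = 25.48 ≤ 26.61

Final: 5 servers


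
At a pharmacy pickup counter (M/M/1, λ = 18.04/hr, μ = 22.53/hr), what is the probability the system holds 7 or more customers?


ρ = 18.04/22.53 = 0.8007
P(N ≥ n) = ρ^n = 0.8007^7 = 0.211022

Final: 0.211022


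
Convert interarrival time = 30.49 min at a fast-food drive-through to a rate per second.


λ = 1/(interarrival time) in consistent units.
1 second = 0.0166667 min, so λ = 0.0166667/30.49 = 0.0005466 per second

Final: 0.0005466 /sec


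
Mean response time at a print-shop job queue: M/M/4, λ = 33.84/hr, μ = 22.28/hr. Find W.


a = 1.5189; ρ = 0.3797; P₀ = 0.216743
Lq = P₀·a^c·ρ/(c!(1−ρ)²) = 0.04743
Wq = Lq/λ = 0.04743/33.84 = 0.001402 hr
W = Wq + 1/μ = 0.001402 + 0.04488 = 0.04628 hr

Final: 0.04628 hr


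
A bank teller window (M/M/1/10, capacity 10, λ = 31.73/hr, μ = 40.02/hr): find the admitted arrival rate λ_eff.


ρ = 0.7929; P_K = (1−ρ)ρ^10/(1−ρ^11) = 0.022049
λ_eff = λ(1 − P_K) = 31.73·(1 − 0.022049) = 31.73·0.977951 = 31.0304 /hr

Final: 31.0304 /hr


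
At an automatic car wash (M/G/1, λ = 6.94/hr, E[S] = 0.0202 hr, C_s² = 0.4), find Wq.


ρ = λ·E[S] = 6.94·0.0202 = 0.1402
E[S²] = E[S]²(1+C_s²) = 0.0202²·(1+0.4) = 0.0005713
Wq = λ·E[S²]/(2(1−ρ)) = 6.94·0.0005713/(2·0.8598) = 0.002305 hr

Final: 0.002305 hr


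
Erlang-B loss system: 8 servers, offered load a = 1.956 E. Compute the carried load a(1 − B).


B(8,1.956) = 0.0007517 (Erlang-B)
Carried load = a(1 − B) = 1.956·(1 − 0.0007517) = 1.956·0.999248 = 1.9545 E

Final: 1.9545 Erlangs


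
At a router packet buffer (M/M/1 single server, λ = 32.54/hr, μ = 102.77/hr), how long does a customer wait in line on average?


ρ = 32.54/102.77 = 0.3166
Wq = ρ/(μ−λ) = 0.3166/(102.77 − 32.54) = 0.3166/70.23 = 0.004508 hr

Final: 0.004508 hr


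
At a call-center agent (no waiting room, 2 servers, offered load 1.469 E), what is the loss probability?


B(c,a) = (a^c/c!) / Σ_{k=0}^{c} a^k/k!
a^2/2! = 1.078981
Σ terms (k=0..2): 1.00000 + 1.46900 + 1.07898 = 3.547981
B = 1.078981/3.547981 = 0.304111

Final: 0.304111


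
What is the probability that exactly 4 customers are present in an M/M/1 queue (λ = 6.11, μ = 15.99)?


ρ = 6.11/15.99 = 0.3821
P_n = (1−ρ)·ρ^n = (1 − 0.3821)·0.3821^4 = 0.6179·0.021319 = 0.013173

Final: 0.013173


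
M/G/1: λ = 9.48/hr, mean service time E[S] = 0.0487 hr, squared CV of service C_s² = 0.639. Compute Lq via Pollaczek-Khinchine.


ρ = λ·E[S] = 9.48·0.0487 = 0.4617
Lq = ρ²(1+C_s²)/(2(1−ρ)) = 0.2131·(1+0.639)/(2·0.5383)
= 0.2131·1.6390/1.0766 = 0.32447

Final: 0.32447


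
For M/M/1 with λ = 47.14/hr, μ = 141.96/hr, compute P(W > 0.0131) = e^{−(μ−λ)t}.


W ~ Exponential(μ−λ) for M/M/1.
μ − λ = 141.96 − 47.14 = 94.8200
P(W > t) = e^{−(μ−λ)t} = e^{−1.2421} = 0.288765

Final: 0.288765


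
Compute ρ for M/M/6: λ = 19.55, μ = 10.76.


ρ = λ/(cμ) = 19.55/(6·10.76) = 19.55/64.56 = 0.3028

Final: 0.3028


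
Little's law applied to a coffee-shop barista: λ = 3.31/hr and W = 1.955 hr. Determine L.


L = λW = 3.31·1.955 = 6.4710

Final: 6.4710


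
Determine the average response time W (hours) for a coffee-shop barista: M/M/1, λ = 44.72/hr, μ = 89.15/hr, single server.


W = 1/(μ−λ) = 1/(89.15 − 44.72) = 1/44.43 = 0.02251 hr

Final: 0.02251 hr


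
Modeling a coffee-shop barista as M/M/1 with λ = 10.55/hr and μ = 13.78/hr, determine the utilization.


ρ = λ/μ = 10.55/13.78 = 0.7656

Final: 0.7656


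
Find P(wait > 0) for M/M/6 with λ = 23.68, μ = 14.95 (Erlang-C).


a = λ/μ = 1.5839; ρ = a/6 = 0.2640
P₀ = 0.205092 (from M/M/c formula)
C(c,a) = [a^c/(c!(1−ρ))]·P₀ = [15.79221/(720·0.7360)]·0.205092
= 0.02980·0.205092 = 0.006112

Final: 0.006112


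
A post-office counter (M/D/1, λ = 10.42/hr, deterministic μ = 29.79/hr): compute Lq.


ρ = 10.42/29.79 = 0.3498
M/D/1: Lq = ρ²/(2(1−ρ)) = 0.1223/(2·0.6502) = 0.09408

Final: 0.09408


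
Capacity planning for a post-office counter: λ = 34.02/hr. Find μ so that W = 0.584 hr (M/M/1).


W = 1/(μ−λ) ⇒ μ − λ = 1/W = 1/0.584 = 1.7123
μ = λ + 1/W = 34.02 + 1.7123 = 35.7323 per hr

Final: 35.7323 /hr


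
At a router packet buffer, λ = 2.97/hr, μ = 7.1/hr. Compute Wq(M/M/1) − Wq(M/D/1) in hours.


ρ = 2.97/7.1 = 0.4183
Wq(M/M/1) = ρ/(μ−λ) = 0.4183/4.13 = 0.10129 hr
Wq(M/D/1) = ρ/(2(μ−λ)) = 0.05064 hr
Savings = 0.10129 − 0.05064 = 0.05064 hr

Final: 0.05064 hr


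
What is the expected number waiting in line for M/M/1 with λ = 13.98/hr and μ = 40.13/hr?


ρ = 13.98/40.13 = 0.3484
Lq = ρ²/(1−ρ) = 0.1214/0.6516 = 0.1862

Final: 0.1862


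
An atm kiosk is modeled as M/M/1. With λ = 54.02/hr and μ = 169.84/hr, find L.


ρ = λ/μ = 54.02/169.84 = 0.3181
L = ρ/(1−ρ) = 0.3181/(1 − 0.3181) = 0.3181/0.6819 = 0.4664

Final: 0.4664


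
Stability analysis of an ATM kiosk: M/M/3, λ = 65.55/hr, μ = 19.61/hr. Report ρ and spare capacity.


Total capacity cμ = 3·19.61 = 58.83/hr
ρ = λ/(cμ) = 65.55/58.83 = 1.1142
Stable ⇔ ρ < 1: NO
Spare capacity = cμ − λ = 58.83 − 65.55 = -6.72/hr

Final: ρ = 1.1142; unstable; margin = -6.72/hr


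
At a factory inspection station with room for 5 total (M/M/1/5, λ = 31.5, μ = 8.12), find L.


ρ = 31.5/8.12 = 3.8793
L = ρ[1 − (K+1)ρ^K + Kρ^(K+1)] / [(1−ρ)(1−ρ^(K+1))]
Numerator: 3.8793·(1 − 6·878.562420 + 5·3408.216285) = 45662.225064
Denominator: (-2.8793)·(-3407.216285) = 9810.433097
L = 45662.225064/9810.433097 = 4.6545

Final: 4.6545


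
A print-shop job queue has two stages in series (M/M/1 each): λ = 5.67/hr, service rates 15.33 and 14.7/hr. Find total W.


Each node sees arrival rate λ = 5.67/hr (tandem ⇒ throughput preserved).
W₁ = 1/(μ₁−λ) = 1/(15.33−5.67) = 0.10352 hr
W₂ = 1/(μ₂−λ) = 1/(14.7−5.67) = 0.11074 hr
W_total = W₁ + W₂ = 0.10352 + 0.11074 = 0.21426 hr

Final: 0.21426 hr


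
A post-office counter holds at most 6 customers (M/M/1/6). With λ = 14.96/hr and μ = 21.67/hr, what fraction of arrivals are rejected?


ρ = λ/μ = 14.96/21.67 = 0.6904
P_K = (1−ρ)ρ^K/(1−ρ^(K+1)) = (0.3096·0.108252)/(1 − 0.074732)
= 0.033520/0.925268 = 0.036227

Final: 0.036227


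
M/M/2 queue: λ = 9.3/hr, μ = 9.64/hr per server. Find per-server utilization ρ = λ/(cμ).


ρ = λ/(cμ) = 9.3/(2·9.64) = 9.3/19.28 = 0.4824

Final: 0.4824


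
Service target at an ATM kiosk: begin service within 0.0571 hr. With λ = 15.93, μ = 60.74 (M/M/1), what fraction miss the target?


ρ = 15.93/60.74 = 0.2623
P(Wq > t) = ρ·e^{−(μ−λ)t} = 0.2623·e^{−2.5587}
= 0.2623·0.077409 = 0.020302

Final: 0.020302


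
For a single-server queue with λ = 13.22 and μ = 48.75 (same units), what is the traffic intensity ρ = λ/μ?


ρ = λ/μ = 13.22/48.75 = 0.2712

Final: 0.2712


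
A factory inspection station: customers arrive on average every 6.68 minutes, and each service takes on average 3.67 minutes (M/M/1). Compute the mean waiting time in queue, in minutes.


λ = 60/6.68 = 8.9820 /hr
μ = 60/3.67 = 16.3488 /hr
ρ = λ/μ = 8.9820/16.3488 = 0.5494
Wq = ρ/(μ−λ) = 0.5494/(16.3488−8.9820) = 0.07458 hr
In minutes: 0.07458·60 = 4.475 min

Final: 4.475 min


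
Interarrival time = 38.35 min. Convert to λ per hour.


λ = 1/(interarrival time) in consistent units.
1 hour = 60 min, so λ = 60/38.35 = 1.5645 per hour

Final: 1.5645 /hr


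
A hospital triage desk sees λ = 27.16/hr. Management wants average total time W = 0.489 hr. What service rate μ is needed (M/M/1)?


W = 1/(μ−λ) ⇒ μ − λ = 1/W = 1/0.489 = 2.0450
μ = λ + 1/W = 27.16 + 2.0450 = 29.2050 per hr

Final: 29.2050 /hr


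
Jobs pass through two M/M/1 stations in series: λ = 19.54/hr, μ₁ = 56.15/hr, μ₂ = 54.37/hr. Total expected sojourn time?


Each node sees arrival rate λ = 19.54/hr (tandem ⇒ throughput preserved).
W₁ = 1/(μ₁−λ) = 1/(56.15−19.54) = 0.02731 hr
W₂ = 1/(μ₂−λ) = 1/(54.37−19.54) = 0.02871 hr
W_total = W₁ + W₂ = 0.02731 + 0.02871 = 0.05603 hr

Final: 0.05603 hr


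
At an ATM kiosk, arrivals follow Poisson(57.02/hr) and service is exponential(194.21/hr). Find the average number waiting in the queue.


ρ = 57.02/194.21 = 0.2936
Lq = ρ²/(1−ρ) = 0.08620/0.7064 = 0.1220

Final: 0.1220


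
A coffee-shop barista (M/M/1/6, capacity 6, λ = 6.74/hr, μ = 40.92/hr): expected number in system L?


ρ = 6.74/40.92 = 0.1647
L = ρ[1 − (K+1)ρ^K + Kρ^(K+1)] / [(1−ρ)(1−ρ^(K+1))]
Numerator: 0.1647·(1 − 7·0.00001997 + 6·0.000003289) = 0.164692
Denominator: (0.8353)·(0.999997) = 0.835286
L = 0.164692/0.835286 = 0.1972

Final: 0.1972


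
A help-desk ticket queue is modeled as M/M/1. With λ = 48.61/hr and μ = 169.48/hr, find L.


ρ = λ/μ = 48.61/169.48 = 0.2868
L = ρ/(1−ρ) = 0.2868/(1 − 0.2868) = 0.2868/0.7132 = 0.4022

Final: 0.4022


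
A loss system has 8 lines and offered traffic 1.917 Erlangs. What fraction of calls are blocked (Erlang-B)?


B(c,a) = (a^c/c!) / Σ_{k=0}^{c} a^k/k!
a^8/8! = 0.004523
Σ terms (k=0..8): 1.00000 + 1.91700 + 1.83744 + 1.17413 + 0.56270 + 0.21574 + 0.06893 + 0.01888 + 0.004523 = 6.799340
B = 0.004523/6.799340 = 0.0006653

Final: 0.0006653


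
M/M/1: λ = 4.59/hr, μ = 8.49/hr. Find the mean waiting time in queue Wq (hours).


ρ = 4.59/8.49 = 0.5406
Wq = ρ/(μ−λ) = 0.5406/(8.49 − 4.59) = 0.5406/3.90 = 0.1386 hr

Final: 0.1386 hr


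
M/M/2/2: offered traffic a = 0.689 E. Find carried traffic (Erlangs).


B(2,0.689) = 0.123217 (Erlang-B)
Carried load = a(1 − B) = 0.689·(1 − 0.123217) = 0.689·0.876783 = 0.6041 E

Final: 0.6041 Erlangs


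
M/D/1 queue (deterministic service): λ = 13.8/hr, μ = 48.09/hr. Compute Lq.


ρ = 13.8/48.09 = 0.2870
M/D/1: Lq = ρ²/(2(1−ρ)) = 0.08235/(2·0.7130) = 0.05774

Final: 0.05774


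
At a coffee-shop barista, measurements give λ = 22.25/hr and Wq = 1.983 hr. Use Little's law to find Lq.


Lq = λWq = 22.25·1.983 = 44.1217

Final: 44.1217


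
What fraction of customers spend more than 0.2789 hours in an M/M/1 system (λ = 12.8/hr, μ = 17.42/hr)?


W ~ Exponential(μ−λ) for M/M/1.
μ − λ = 17.42 − 12.8 = 4.6200
P(W > t) = e^{−(μ−λ)t} = e^{−1.2885} = 0.275679

Final: 0.275679


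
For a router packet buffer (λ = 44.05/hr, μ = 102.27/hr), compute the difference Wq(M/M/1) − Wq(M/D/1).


ρ = 44.05/102.27 = 0.4307
Wq(M/M/1) = ρ/(μ−λ) = 0.4307/58.22 = 0.007398 hr
Wq(M/D/1) = ρ/(2(μ−λ)) = 0.003699 hr
Savings = 0.007398 − 0.003699 = 0.003699 hr

Final: 0.003699 hr


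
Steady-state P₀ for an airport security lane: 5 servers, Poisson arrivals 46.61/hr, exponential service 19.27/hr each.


a = λ/μ = 46.61/19.27 = 2.4188; ρ = a/c = 0.4838
Σ_{k=0}^{4} a^k/k! (terms k=0..4) = 1.00000 + 2.41879 + 2.92526 + 2.35853 + 1.42619 = 10.12877
Tail: a^5/(5!(1−ρ)) = 82.79173/(120·0.5162) = 1.33645
P₀ = 1/(10.12877 + 1.33645) = 1/11.46521 = 0.087220

Final: 0.087220


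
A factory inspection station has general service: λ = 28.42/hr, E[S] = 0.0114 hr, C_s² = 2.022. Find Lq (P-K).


ρ = λ·E[S] = 28.42·0.0114 = 0.3240
Lq = ρ²(1+C_s²)/(2(1−ρ)) = 0.1050·(1+2.022)/(2·0.6760)
= 0.1050·3.0220/1.3520 = 0.23462

Final: 0.23462


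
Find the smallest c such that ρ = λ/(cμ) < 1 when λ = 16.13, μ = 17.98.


Stability requires cμ > λ ⇔ c > λ/μ.
λ/μ = 16.13/17.98 = 0.8971
Minimum integer c = ⌊0.8971⌋ + 1 = 1
Check: 1·17.98 = 17.98 > 16.13, while 0·17.98 = 0.00 ≤ 16.13

Final: 1 servers


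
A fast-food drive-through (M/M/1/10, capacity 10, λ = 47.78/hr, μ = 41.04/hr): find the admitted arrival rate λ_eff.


ρ = 1.1642; P_K = (1−ρ)ρ^10/(1−ρ^11) = 0.173669
λ_eff = λ(1 − P_K) = 47.78·(1 − 0.173669) = 47.78·0.826331 = 39.4821 /hr

Final: 39.4821 /hr


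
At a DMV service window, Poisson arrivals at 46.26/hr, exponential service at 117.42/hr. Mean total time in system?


W = 1/(μ−λ) = 1/(117.42 − 46.26) = 1/71.16 = 0.01405 hr

Final: 0.01405 hr


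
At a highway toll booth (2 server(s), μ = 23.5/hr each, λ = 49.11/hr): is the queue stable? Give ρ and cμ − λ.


Total capacity cμ = 2·23.5 = 47.00/hr
ρ = λ/(cμ) = 49.11/47.00 = 1.0449
Stable ⇔ ρ < 1: NO
Spare capacity = cμ − λ = 47.00 − 49.11 = -2.11/hr

Final: ρ = 1.0449; unstable; margin = -2.11/hr


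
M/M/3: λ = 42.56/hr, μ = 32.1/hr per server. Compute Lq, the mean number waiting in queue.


a = λ/μ = 1.3259; ρ = a/3 = 0.4420
P₀ = 0.256351
Lq = P₀·a^c·ρ / (c!·(1−ρ)²) = 0.256351·2.33072·0.4420/(6·0.31142)
= 0.14132

Final: 0.14132


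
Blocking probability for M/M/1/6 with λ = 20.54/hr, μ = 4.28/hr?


ρ = λ/μ = 20.54/4.28 = 4.7991
P_K = (1−ρ)ρ^K/(1−ρ^(K+1)) = (-3.7991·12216.309344)/(1 − 58626.867740)
= -46410.558396/-58625.867740 = 0.791640

Final: 0.791640


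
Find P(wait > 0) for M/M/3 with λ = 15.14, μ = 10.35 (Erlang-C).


a = λ/μ = 1.4628; ρ = a/3 = 0.4876
P₀ = 0.219741 (from M/M/c formula)
C(c,a) = [a^c/(c!(1−ρ))]·P₀ = [3.13009/(6·0.5124)]·0.219741
= 1.01811·0.219741 = 0.223722

Final: 0.223722


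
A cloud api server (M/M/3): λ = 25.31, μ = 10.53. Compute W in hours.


a = 2.4036; ρ = 0.8012; P₀ = 0.055759
Lq = P₀·a^c·ρ/(c!(1−ρ)²) = 2.61624
Wq = Lq/λ = 2.61624/25.31 = 0.10337 hr
W = Wq + 1/μ = 0.10337 + 0.09497 = 0.19833 hr

Final: 0.19833 hr


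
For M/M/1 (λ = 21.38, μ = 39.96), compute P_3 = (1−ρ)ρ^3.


ρ = 21.38/39.96 = 0.5350
P_n = (1−ρ)·ρ^n = (1 − 0.5350)·0.5350^3 = 0.4650·0.153160 = 0.071214

Final: 0.071214


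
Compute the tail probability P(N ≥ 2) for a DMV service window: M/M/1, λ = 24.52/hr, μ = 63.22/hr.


ρ = 24.52/63.22 = 0.3879
P(N ≥ n) = ρ^n = 0.3879^2 = 0.150429

Final: 0.150429


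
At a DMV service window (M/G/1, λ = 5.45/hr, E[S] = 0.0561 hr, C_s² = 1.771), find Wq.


ρ = λ·E[S] = 5.45·0.0561 = 0.3057
E[S²] = E[S]²(1+C_s²) = 0.0561²·(1+1.771) = 0.008721
Wq = λ·E[S²]/(2(1−ρ)) = 5.45·0.008721/(2·0.6943) = 0.03423 hr

Final: 0.03423 hr


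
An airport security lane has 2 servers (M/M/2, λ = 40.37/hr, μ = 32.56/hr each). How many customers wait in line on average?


a = λ/μ = 1.2399; ρ = a/2 = 0.6199
P₀ = 0.234619
Lq = P₀·a^c·ρ / (c!·(1−ρ)²) = 0.234619·1.53726·0.6199/(2·0.14445)
= 0.77394

Final: 0.77394


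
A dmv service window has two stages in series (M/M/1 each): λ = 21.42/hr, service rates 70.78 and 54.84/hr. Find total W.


Each node sees arrival rate λ = 21.42/hr (tandem ⇒ throughput preserved).
W₁ = 1/(μ₁−λ) = 1/(70.78−21.42) = 0.02026 hr
W₂ = 1/(μ₂−λ) = 1/(54.84−21.42) = 0.02992 hr
W_total = W₁ + W₂ = 0.02026 + 0.02992 = 0.05018 hr

Final: 0.05018 hr


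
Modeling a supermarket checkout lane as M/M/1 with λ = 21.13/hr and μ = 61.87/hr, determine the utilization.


ρ = λ/μ = 21.13/61.87 = 0.3415

Final: 0.3415


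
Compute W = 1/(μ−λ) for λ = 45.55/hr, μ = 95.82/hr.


W = 1/(μ−λ) = 1/(95.82 − 45.55) = 1/50.27 = 0.01989 hr

Final: 0.01989 hr


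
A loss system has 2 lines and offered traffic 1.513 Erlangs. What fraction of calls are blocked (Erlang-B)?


B(c,a) = (a^c/c!) / Σ_{k=0}^{c} a^k/k!
a^2/2! = 1.144584
Σ terms (k=0..2): 1.00000 + 1.51300 + 1.14458 = 3.657584
B = 1.144584/3.657584 = 0.312935

Final: 0.312935


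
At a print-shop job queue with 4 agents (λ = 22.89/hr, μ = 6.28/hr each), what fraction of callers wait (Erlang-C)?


a = λ/μ = 3.6449; ρ = a/4 = 0.9112
P₀ = 0.009785 (from M/M/c formula)
C(c,a) = [a^c/(c!(1−ρ))]·P₀ = [176.49995/(24·0.08877)]·0.009785
= 82.84153·0.009785 = 0.810585

Final: 0.810585


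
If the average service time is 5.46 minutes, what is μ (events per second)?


μ = 1/(service time) in consistent units.
1 second = 0.0166667 min, so μ = 0.0166667/5.46 = 0.003053 per second

Final: 0.003053 /sec


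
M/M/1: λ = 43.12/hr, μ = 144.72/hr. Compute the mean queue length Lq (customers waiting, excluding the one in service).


ρ = 43.12/144.72 = 0.2980
Lq = ρ²/(1−ρ) = 0.08878/0.7020 = 0.1265

Final: 0.1265


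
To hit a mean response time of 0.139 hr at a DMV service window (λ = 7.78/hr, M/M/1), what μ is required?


W = 1/(μ−λ) ⇒ μ − λ = 1/W = 1/0.139 = 7.1942
μ = λ + 1/W = 7.78 + 7.1942 = 14.9742 per hr

Final: 14.9742 /hr


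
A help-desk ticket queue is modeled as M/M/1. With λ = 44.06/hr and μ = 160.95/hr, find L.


ρ = λ/μ = 44.06/160.95 = 0.2737
L = ρ/(1−ρ) = 0.2737/(1 − 0.2737) = 0.2737/0.7263 = 0.3769

Final: 0.3769


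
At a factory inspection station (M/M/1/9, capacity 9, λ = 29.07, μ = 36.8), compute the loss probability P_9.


ρ = λ/μ = 29.07/36.8 = 0.7899
P_K = (1−ρ)ρ^K/(1−ρ^(K+1)) = (0.2101·0.119777)/(1 − 0.094618)
= 0.025160/0.905382 = 0.027789

Final: 0.027789


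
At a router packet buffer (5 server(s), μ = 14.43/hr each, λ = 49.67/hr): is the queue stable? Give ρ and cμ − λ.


Total capacity cμ = 5·14.43 = 72.15/hr
ρ = λ/(cμ) = 49.67/72.15 = 0.6884
Stable ⇔ ρ < 1: YES
Spare capacity = cμ − λ = 72.15 − 49.67 = 22.48/hr

Final: ρ = 0.6884; stable; margin = 22.48/hr


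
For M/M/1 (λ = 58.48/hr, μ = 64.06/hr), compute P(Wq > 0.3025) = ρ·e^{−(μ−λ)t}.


ρ = 58.48/64.06 = 0.9129
P(Wq > t) = ρ·e^{−(μ−λ)t} = 0.9129·e^{−1.6880}
= 0.9129·0.184898 = 0.168792

Final: 0.168792


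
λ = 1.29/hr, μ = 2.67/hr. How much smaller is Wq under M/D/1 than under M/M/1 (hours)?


ρ = 1.29/2.67 = 0.4831
Wq(M/M/1) = ρ/(μ−λ) = 0.4831/1.38 = 0.35011 hr
Wq(M/D/1) = ρ/(2(μ−λ)) = 0.17505 hr
Savings = 0.35011 − 0.17505 = 0.17505 hr

Final: 0.17505 hr


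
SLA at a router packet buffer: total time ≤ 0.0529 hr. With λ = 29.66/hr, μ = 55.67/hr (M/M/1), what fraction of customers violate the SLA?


W ~ Exponential(μ−λ) for M/M/1.
μ − λ = 55.67 − 29.66 = 26.0100
P(W > t) = e^{−(μ−λ)t} = e^{−1.3759} = 0.252605

Final: 0.252605


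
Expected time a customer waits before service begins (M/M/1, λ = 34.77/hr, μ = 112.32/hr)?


ρ = 34.77/112.32 = 0.3096
Wq = ρ/(μ−λ) = 0.3096/(112.32 − 34.77) = 0.3096/77.55 = 0.003992 hr

Final: 0.003992 hr


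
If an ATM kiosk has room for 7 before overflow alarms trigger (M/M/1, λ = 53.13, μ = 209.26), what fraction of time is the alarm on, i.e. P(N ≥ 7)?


ρ = 53.13/209.26 = 0.2539
P(N ≥ n) = ρ^n = 0.2539^7 = 0.00006801

Final: 0.00006801


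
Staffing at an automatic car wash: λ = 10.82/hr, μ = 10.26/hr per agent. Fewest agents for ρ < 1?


Stability requires cμ > λ ⇔ c > λ/μ.
λ/μ = 10.82/10.26 = 1.0546
Minimum integer c = ⌊1.0546⌋ + 1 = 2
Check: 2·10.26 = 20.52 > 10.82, while 1·10.26 = 10.26 ≤ 10.82

Final: 2 servers


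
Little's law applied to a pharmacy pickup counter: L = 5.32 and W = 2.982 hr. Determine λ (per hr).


λ = L/W = 5.32/2.982 = 1.7840 /hr

Final: 1.7840 /hr


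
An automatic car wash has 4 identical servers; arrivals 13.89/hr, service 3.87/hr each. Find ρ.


ρ = λ/(cμ) = 13.89/(4·3.87) = 13.89/15.48 = 0.8973

Final: 0.8973


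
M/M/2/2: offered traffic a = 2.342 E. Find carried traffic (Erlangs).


B(2,2.342) = 0.450734 (Erlang-B)
Carried load = a(1 − B) = 2.342·(1 − 0.450734) = 2.342·0.549266 = 1.2864 E

Final: 1.2864 Erlangs


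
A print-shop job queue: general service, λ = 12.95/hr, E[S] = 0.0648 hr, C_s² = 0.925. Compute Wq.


ρ = λ·E[S] = 12.95·0.0648 = 0.8392
E[S²] = E[S]²(1+C_s²) = 0.0648²·(1+0.925) = 0.008083
Wq = λ·E[S²]/(2(1−ρ)) = 12.95·0.008083/(2·0.1608) = 0.32541 hr

Final: 0.32541 hr


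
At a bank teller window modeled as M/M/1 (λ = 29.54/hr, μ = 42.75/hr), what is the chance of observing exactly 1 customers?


ρ = 29.54/42.75 = 0.6910
P_n = (1−ρ)·ρ^n = (1 − 0.6910)·0.6910^1 = 0.3090·0.690994 = 0.213521

Final: 0.213521


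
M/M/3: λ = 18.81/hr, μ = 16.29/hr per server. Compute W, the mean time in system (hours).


a = 1.1547; ρ = 0.3849; P₀ = 0.308783
Lq = P₀·a^c·ρ/(c!(1−ρ)²) = 0.08060
Wq = Lq/λ = 0.08060/18.81 = 0.004285 hr
W = Wq + 1/μ = 0.004285 + 0.06139 = 0.06567 hr

Final: 0.06567 hr


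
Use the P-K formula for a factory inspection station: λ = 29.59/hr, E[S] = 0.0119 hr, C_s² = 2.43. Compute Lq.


ρ = λ·E[S] = 29.59·0.0119 = 0.3521
Lq = ρ²(1+C_s²)/(2(1−ρ)) = 0.1240·(1+2.43)/(2·0.6479)
= 0.1240·3.4300/1.2958 = 0.32821

Final: 0.32821


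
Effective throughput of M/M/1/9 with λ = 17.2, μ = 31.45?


ρ = 0.5469; P_K = (1−ρ)ρ^9/(1−ρ^10) = 0.001988
λ_eff = λ(1 − P_K) = 17.2·(1 − 0.001988) = 17.2·0.998012 = 17.1658 /hr

Final: 17.1658 /hr


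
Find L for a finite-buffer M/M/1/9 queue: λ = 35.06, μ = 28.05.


ρ = 35.06/28.05 = 1.2499
L = ρ[1 − (K+1)ρ^K + Kρ^(K+1)] / [(1−ρ)(1−ρ^(K+1))]
Numerator: 1.2499·(1 − 10·7.445801 + 9·9.306587) = 12.875680
Denominator: (-0.2499)·(-8.306587) = 2.075907
L = 12.875680/2.075907 = 6.2024

Final: 6.2024


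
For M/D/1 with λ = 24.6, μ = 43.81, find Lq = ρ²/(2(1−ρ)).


ρ = 24.6/43.81 = 0.5615
M/D/1: Lq = ρ²/(2(1−ρ)) = 0.3153/(2·0.4385) = 0.35953

Final: 0.35953


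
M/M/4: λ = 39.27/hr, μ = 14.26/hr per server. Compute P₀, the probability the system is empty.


a = λ/μ = 39.27/14.26 = 2.7539; ρ = a/c = 0.6885
Σ_{k=0}^{3} a^k/k! (terms k=0..3) = 1.00000 + 2.75386 + 3.79186 + 3.48075 = 11.02647
Tail: a^4/(4!(1−ρ)) = 57.51293/(24·0.3115) = 7.69213
P₀ = 1/(11.02647 + 7.69213) = 1/18.71860 = 0.053423

Final: 0.053423


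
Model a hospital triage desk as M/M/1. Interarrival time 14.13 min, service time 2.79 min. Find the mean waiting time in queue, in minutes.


λ = 60/14.13 = 4.2463 /hr
μ = 60/2.79 = 21.5054 /hr
ρ = λ/μ = 4.2463/21.5054 = 0.1975
Wq = ρ/(μ−λ) = 0.1975/(21.5054−4.2463) = 0.01144 hr
In minutes: 0.01144·60 = 0.6864 min

Final: 0.6864 min


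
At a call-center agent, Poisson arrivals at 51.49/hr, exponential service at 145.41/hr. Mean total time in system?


W = 1/(μ−λ) = 1/(145.41 − 51.49) = 1/93.92 = 0.01065 hr

Final: 0.01065 hr


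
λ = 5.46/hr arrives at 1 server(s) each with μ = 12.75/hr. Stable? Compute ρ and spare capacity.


Total capacity cμ = 1·12.75 = 12.75/hr
ρ = λ/(cμ) = 5.46/12.75 = 0.4282
Stable ⇔ ρ < 1: YES
Spare capacity = cμ − λ = 12.75 − 5.46 = 7.29/hr

Final: ρ = 0.4282; stable; margin = 7.29/hr


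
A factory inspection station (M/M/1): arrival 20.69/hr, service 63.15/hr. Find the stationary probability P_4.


ρ = 20.69/63.15 = 0.3276
P_n = (1−ρ)·ρ^n = (1 − 0.3276)·0.3276^4 = 0.6724·0.011523 = 0.007747

Final: 0.007747


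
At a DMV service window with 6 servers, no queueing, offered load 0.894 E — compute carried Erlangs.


B(6,0.894) = 0.0002900 (Erlang-B)
Carried load = a(1 − B) = 0.894·(1 − 0.0002900) = 0.894·0.999710 = 0.8937 E

Final: 0.8937 Erlangs


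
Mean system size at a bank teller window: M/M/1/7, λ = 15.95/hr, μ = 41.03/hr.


ρ = 15.95/41.03 = 0.3887
L = ρ[1 − (K+1)ρ^K + Kρ^(K+1)] / [(1−ρ)(1−ρ^(K+1))]
Numerator: 0.3887·(1 − 8·0.001342 + 7·0.0005215) = 0.385987
Denominator: (0.6113)·(0.999478) = 0.610941
L = 0.385987/0.610941 = 0.6318

Final: 0.6318


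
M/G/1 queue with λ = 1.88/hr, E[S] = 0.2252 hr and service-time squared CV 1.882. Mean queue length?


ρ = λ·E[S] = 1.88·0.2252 = 0.4234
Lq = ρ²(1+C_s²)/(2(1−ρ)) = 0.1792·(1+1.882)/(2·0.5766)
= 0.1792·2.8820/1.1532 = 0.44794

Final: 0.44794


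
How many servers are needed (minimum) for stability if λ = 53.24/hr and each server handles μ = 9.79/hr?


Stability requires cμ > λ ⇔ c > λ/μ.
λ/μ = 53.24/9.79 = 5.4382
Minimum integer c = ⌊5.4382⌋ + 1 = 6
Check: 6·9.79 = 58.74 > 53.24, while 5·9.79 = 48.95 ≤ 53.24

Final: 6 servers


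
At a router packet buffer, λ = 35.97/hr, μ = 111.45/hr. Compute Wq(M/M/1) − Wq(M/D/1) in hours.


ρ = 35.97/111.45 = 0.3227
Wq(M/M/1) = ρ/(μ−λ) = 0.3227/75.48 = 0.004276 hr
Wq(M/D/1) = ρ/(2(μ−λ)) = 0.002138 hr
Savings = 0.004276 − 0.002138 = 0.002138 hr

Final: 0.002138 hr


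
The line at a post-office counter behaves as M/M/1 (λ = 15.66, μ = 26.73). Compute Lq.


ρ = 15.66/26.73 = 0.5859
Lq = ρ²/(1−ρ) = 0.3432/0.4141 = 0.8288

Final: 0.8288


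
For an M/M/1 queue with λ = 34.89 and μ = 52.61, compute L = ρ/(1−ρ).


ρ = λ/μ = 34.89/52.61 = 0.6632
L = ρ/(1−ρ) = 0.6632/(1 − 0.6632) = 0.6632/0.3368 = 1.9690

Final: 1.9690


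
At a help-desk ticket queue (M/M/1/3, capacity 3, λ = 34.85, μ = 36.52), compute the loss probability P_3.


ρ = λ/μ = 34.85/36.52 = 0.9543
P_K = (1−ρ)ρ^K/(1−ρ^(K+1)) = (0.04573·0.868993)/(1 − 0.829255)
= 0.039738/0.170745 = 0.232731

Final: 0.232731


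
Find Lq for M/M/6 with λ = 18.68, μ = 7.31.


a = λ/μ = 2.5554; ρ = a/6 = 0.4259
P₀ = 0.077160
Lq = P₀·a^c·ρ / (c!·(1−ρ)²) = 0.077160·278.45625·0.4259/(720·0.32959)
= 0.03856

Final: 0.03856


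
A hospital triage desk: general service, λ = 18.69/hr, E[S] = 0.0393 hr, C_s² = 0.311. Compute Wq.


ρ = λ·E[S] = 18.69·0.0393 = 0.7345
E[S²] = E[S]²(1+C_s²) = 0.0393²·(1+0.311) = 0.002025
Wq = λ·E[S²]/(2(1−ρ)) = 18.69·0.002025/(2·0.2655) = 0.07127 hr

Final: 0.07127 hr


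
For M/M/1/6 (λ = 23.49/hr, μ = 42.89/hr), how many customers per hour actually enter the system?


ρ = 0.5477; P_K = (1−ρ)ρ^6/(1−ρ^7) = 0.012390
λ_eff = λ(1 − P_K) = 23.49·(1 − 0.012390) = 23.49·0.987610 = 23.1990 /hr

Final: 23.1990 /hr


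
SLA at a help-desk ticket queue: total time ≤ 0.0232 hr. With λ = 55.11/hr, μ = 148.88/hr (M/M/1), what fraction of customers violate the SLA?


W ~ Exponential(μ−λ) for M/M/1.
μ − λ = 148.88 − 55.11 = 93.7700
P(W > t) = e^{−(μ−λ)t} = e^{−2.1755} = 0.113555

Final: 0.113555


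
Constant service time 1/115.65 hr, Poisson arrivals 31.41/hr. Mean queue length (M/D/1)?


ρ = 31.41/115.65 = 0.2716
M/D/1: Lq = ρ²/(2(1−ρ)) = 0.07376/(2·0.7284) = 0.05063

Final: 0.05063


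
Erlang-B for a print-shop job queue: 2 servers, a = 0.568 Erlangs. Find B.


B(c,a) = (a^c/c!) / Σ_{k=0}^{c} a^k/k!
a^2/2! = 0.161312
Σ terms (k=0..2): 1.00000 + 0.56800 + 0.16131 = 1.729312
B = 0.161312/1.729312 = 0.093281

Final: 0.093281


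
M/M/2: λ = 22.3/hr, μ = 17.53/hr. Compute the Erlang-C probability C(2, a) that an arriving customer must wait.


a = λ/μ = 1.2721; ρ = a/2 = 0.6361
P₀ = 0.222455 (from M/M/c formula)
C(c,a) = [a^c/(c!(1−ρ))]·P₀ = [1.61825/(2·0.3639)]·0.222455
= 2.22319·0.222455 = 0.494560

Final: 0.494560


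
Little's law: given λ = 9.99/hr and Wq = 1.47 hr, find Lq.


Lq = λWq = 9.99·1.47 = 14.6853

Final: 14.6853


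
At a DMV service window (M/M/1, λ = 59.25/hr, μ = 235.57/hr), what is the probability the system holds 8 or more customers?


ρ = 59.25/235.57 = 0.2515
P(N ≥ n) = ρ^n = 0.2515^8 = 0.00001602

Final: 0.00001602


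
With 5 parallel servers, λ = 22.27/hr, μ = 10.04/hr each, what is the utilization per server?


ρ = λ/(cμ) = 22.27/(5·10.04) = 22.27/50.20 = 0.4436

Final: 0.4436


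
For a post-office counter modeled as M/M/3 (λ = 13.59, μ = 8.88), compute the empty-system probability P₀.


a = λ/μ = 13.59/8.88 = 1.5304; ρ = a/c = 0.5101
Σ_{k=0}^{2} a^k/k! (terms k=0..2) = 1.00000 + 1.53041 + 1.17107 = 3.70148
Tail: a^3/(3!(1−ρ)) = 3.58442/(6·0.4899) = 1.21953
P₀ = 1/(3.70148 + 1.21953) = 1/4.92100 = 0.203211

Final: 0.203211


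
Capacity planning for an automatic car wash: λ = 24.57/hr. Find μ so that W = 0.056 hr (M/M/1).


W = 1/(μ−λ) ⇒ μ − λ = 1/W = 1/0.056 = 17.8571
μ = λ + 1/W = 24.57 + 17.8571 = 42.4271 per hr

Final: 42.4271 /hr


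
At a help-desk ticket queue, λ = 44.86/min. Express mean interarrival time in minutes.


Mean interarrival time = 1/λ = 1/44.86 minute = 0.02229 minute
In minutes: 0.02229 × 1 = 0.02229 min

Final: 0.02229 min


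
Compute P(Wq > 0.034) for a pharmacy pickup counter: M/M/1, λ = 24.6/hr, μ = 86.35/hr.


ρ = 24.6/86.35 = 0.2849
P(Wq > t) = ρ·e^{−(μ−λ)t} = 0.2849·e^{−2.0995}
= 0.2849·0.122518 = 0.034904

Final: 0.034904


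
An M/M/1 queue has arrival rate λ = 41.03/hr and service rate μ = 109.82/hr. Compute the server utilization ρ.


ρ = λ/μ = 41.03/109.82 = 0.3736

Final: 0.3736


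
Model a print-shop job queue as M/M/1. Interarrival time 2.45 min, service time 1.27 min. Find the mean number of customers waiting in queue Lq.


λ = 60/2.45 = 24.4898 /hr
μ = 60/1.27 = 47.2441 /hr
ρ = λ/μ = 24.4898/47.2441 = 0.5184
Lq = ρ²/(1−ρ) = 0.2687/0.4816 = 0.5579

Final: 0.5579


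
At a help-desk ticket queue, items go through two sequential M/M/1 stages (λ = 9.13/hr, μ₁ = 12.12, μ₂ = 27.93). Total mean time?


Each node sees arrival rate λ = 9.13/hr (tandem ⇒ throughput preserved).
W₁ = 1/(μ₁−λ) = 1/(12.12−9.13) = 0.33445 hr
W₂ = 1/(μ₂−λ) = 1/(27.93−9.13) = 0.05319 hr
W_total = W₁ + W₂ = 0.33445 + 0.05319 = 0.38764 hr

Final: 0.38764 hr


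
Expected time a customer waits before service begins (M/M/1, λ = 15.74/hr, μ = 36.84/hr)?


ρ = 15.74/36.84 = 0.4273
Wq = ρ/(μ−λ) = 0.4273/(36.84 − 15.74) = 0.4273/21.10 = 0.02025 hr

Final: 0.02025 hr


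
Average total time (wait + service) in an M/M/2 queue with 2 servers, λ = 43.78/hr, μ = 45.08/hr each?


a = 0.9712; ρ = 0.4856; P₀ = 0.346274
Lq = P₀·a^c·ρ/(c!(1−ρ)²) = 0.29964
Wq = Lq/λ = 0.29964/43.78 = 0.006844 hr
W = Wq + 1/μ = 0.006844 + 0.02218 = 0.02903 hr

Final: 0.02903 hr


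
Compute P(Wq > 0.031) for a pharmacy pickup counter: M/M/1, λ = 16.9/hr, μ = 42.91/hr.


ρ = 16.9/42.91 = 0.3938
P(Wq > t) = ρ·e^{−(μ−λ)t} = 0.3938·e^{−0.8063}
= 0.3938·0.446503 = 0.175854

Final: 0.175854


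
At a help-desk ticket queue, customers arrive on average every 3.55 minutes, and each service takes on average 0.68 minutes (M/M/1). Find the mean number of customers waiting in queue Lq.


λ = 60/3.55 = 16.9014 /hr
μ = 60/0.68 = 88.2353 /hr
ρ = λ/μ = 16.9014/88.2353 = 0.1915
Lq = ρ²/(1−ρ) = 0.03669/0.8085 = 0.04538

Final: 0.04538


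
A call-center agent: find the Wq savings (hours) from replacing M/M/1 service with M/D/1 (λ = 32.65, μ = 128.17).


ρ = 32.65/128.17 = 0.2547
Wq(M/M/1) = ρ/(μ−λ) = 0.2547/95.52 = 0.002667 hr
Wq(M/D/1) = ρ/(2(μ−λ)) = 0.001333 hr
Savings = 0.002667 − 0.001333 = 0.001333 hr

Final: 0.001333 hr


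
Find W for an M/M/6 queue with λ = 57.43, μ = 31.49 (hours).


a = 1.8238; ρ = 0.3040; P₀ = 0.161283
Lq = P₀·a^c·ρ/(c!(1−ρ)²) = 0.005171
Wq = Lq/λ = 0.005171/57.43 = 0.00009004 hr
W = Wq + 1/μ = 0.00009004 + 0.03176 = 0.03185 hr

Final: 0.03185 hr


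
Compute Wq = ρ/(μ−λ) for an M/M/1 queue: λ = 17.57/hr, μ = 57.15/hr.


ρ = 17.57/57.15 = 0.3074
Wq = ρ/(μ−λ) = 0.3074/(57.15 − 17.57) = 0.3074/39.58 = 0.007767 hr

Final: 0.007767 hr


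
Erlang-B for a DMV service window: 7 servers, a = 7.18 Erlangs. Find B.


B(c,a) = (a^c/c!) / Σ_{k=0}^{c} a^k/k!
a^7/7! = 195.182364
Σ terms (k=0..7): 1.00000 + 7.18000 + 25.77620 + 61.69104 + 110.73541 + 159.01606 + 190.28921 + 195.18236 = 750.870285
B = 195.182364/750.870285 = 0.259942

Final: 0.259942


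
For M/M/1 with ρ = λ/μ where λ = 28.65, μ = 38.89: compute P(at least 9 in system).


ρ = 28.65/38.89 = 0.7367
P(N ≥ n) = ρ^n = 0.7367^9 = 0.063912

Final: 0.063912


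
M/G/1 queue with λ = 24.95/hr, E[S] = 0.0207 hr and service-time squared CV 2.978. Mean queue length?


ρ = λ·E[S] = 24.95·0.0207 = 0.5165
Lq = ρ²(1+C_s²)/(2(1−ρ)) = 0.2667·(1+2.978)/(2·0.4835)
= 0.2667·3.9780/0.9671 = 1.09721

Final: 1.09721


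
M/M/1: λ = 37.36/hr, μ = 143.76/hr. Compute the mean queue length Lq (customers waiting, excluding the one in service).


ρ = 37.36/143.76 = 0.2599
Lq = ρ²/(1−ρ) = 0.06754/0.7401 = 0.09125

Final: 0.09125


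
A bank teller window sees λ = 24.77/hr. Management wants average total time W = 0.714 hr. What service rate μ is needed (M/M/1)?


W = 1/(μ−λ) ⇒ μ − λ = 1/W = 1/0.714 = 1.4006
μ = λ + 1/W = 24.77 + 1.4006 = 26.1706 per hr

Final: 26.1706 /hr


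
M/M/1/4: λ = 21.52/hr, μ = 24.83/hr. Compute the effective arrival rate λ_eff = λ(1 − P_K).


ρ = 0.8667; P_K = (1−ρ)ρ^4/(1−ρ^5) = 0.147201
λ_eff = λ(1 − P_K) = 21.52·(1 − 0.147201) = 21.52·0.852799 = 18.3522 /hr

Final: 18.3522 /hr


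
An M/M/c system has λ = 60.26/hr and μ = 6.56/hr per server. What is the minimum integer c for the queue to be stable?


Stability requires cμ > λ ⇔ c > λ/μ.
λ/μ = 60.26/6.56 = 9.1860
Minimum integer c = ⌊9.1860⌋ + 1 = 10
Check: 10·6.56 = 65.60 > 60.26, while 9·6.56 = 59.04 ≤ 60.26

Final: 10 servers
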